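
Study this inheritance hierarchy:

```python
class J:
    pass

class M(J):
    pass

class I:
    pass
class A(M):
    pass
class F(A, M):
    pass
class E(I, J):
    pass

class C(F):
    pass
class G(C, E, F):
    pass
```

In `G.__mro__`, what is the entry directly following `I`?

L[G] = G + merge(L[C], L[E], L[F], [C E F])
  take C:  [C F A M J object] + [E I J object] + [F A M J object] + [C E F]
  take E:  [F A M J object] + [E I J object] + [F A M J object] + [E F]
  take F:  [F A M J object] + [I J object] + [F A M J object] + [F]
  take A:  [A M J object] + [I J object] + [A M J object]
  take M:  [M J object] + [I J object] + [M J object]
  take I:  [J object] + [I J object] + [J object]
  take J:  [J object] + [J object] + [J object]
  take object:  [object] + [object] + [object]
MRO: G C E F A M I J object
I is at position 6; next is J.

J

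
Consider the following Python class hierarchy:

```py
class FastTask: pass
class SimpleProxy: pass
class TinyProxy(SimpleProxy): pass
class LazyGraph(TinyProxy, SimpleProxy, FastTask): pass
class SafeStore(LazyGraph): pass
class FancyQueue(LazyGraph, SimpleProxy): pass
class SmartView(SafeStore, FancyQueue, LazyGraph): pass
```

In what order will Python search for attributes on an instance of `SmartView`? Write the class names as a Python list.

[SmartView, SafeStore, FancyQueue, LazyGraph, TinyProxy, SimpleProxy, FastTask, object]

L[SmartView] = SmartView + merge(L[SafeStore], L[FancyQueue], L[LazyGraph], [SafeStore FancyQueue LazyGraph])
  take SafeStore:  [SafeStore LazyGraph TinyProxy SimpleProxy FastTask object] + [FancyQueue LazyGraph TinyProxy SimpleProxy FastTask object] + [LazyGraph TinyProxy SimpleProxy FastTask object] + [SafeStore FancyQueue LazyGraph]
  take FancyQueue:  [LazyGraph TinyProxy SimpleProxy FastTask object] + [FancyQueue LazyGraph TinyProxy SimpleProxy FastTask object] + [LazyGraph TinyProxy SimpleProxy FastTask object] + [FancyQueue LazyGraph]
  take LazyGraph:  [LazyGraph TinyProxy SimpleProxy FastTask object] + [LazyGraph TinyProxy SimpleProxy FastTask object] + [LazyGraph TinyProxy SimpleProxy FastTask object] + [LazyGraph]
  take TinyProxy:  [TinyProxy SimpleProxy FastTask object] + [TinyProxy SimpleProxy FastTask object] + [TinyProxy SimpleProxy FastTask object]
  take SimpleProxy:  [SimpleProxy FastTask object] + [SimpleProxy FastTask object] + [SimpleProxy FastTask object]
  take FastTask:  [FastTask object] + [FastTask object] + [FastTask object]
  take object:  [object] + [object] + [object]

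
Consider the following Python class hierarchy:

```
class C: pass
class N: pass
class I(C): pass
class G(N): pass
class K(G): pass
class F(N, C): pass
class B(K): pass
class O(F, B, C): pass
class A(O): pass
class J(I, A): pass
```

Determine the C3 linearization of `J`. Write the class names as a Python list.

[J, I, A, O, F, B, K, G, N, C, object]

L[J] = J + merge(L[I], L[A], [I A])
  take I:  [I C object] + [A O F B K G N C object] + [I A]
  take A:  [C object] + [A O F B K G N C object] + [A]
  take O:  [C object] + [O F B K G N C object]
  take F:  [C object] + [F B K G N C object]
  take B:  [C object] + [B K G N C object]
  take K:  [C object] + [K G N C object]
  take G:  [C object] + [G N C object]
  take N:  [C object] + [N C object]
  take C:  [C object] + [C object]
  take object:  [object] + [object]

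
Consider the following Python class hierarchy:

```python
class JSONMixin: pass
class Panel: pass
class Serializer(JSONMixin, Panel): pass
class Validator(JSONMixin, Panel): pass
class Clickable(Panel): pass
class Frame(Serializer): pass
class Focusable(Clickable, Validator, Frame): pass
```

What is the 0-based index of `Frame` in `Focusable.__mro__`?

3

L[Focusable] = Focusable + merge(L[Clickable], L[Validator], L[Frame], [Clickable Validator Frame])
  take Clickable:  [Clickable Panel object] + [Validator JSONMixin Panel object] + [Frame Serializer JSONMixin Panel object] + [Clickable Validator Frame]
  take Validator:  [Panel object] + [Validator JSONMixin Panel object] + [Frame Serializer JSONMixin Panel object] + [Validator Frame]
  take Frame:  [Panel object] + [JSONMixin Panel object] + [Frame Serializer JSONMixin Panel object] + [Frame]
  take Serializer:  [Panel object] + [JSONMixin Panel object] + [Serializer JSONMixin Panel object]
  take JSONMixin:  [Panel object] + [JSONMixin Panel object] + [JSONMixin Panel object]
  take Panel:  [Panel object] + [Panel object] + [Panel object]
  take object:  [object] + [object] + [object]
MRO: Focusable Clickable Validator Frame Serializer JSONMixin Panel object
Frame sits at index 3.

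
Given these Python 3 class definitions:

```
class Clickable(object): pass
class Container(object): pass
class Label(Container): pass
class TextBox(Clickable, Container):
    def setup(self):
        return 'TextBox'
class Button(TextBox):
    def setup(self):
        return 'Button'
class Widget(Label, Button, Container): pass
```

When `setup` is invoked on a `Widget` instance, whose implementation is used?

Button

L[Widget] = Widget + merge(L[Label], L[Button], L[Container], [Label Button Container])
  take Label:  [Label Container object] + [Button TextBox Clickable Container object] + [Container object] + [Label Button Container]
  take Button:  [Container object] + [Button TextBox Clickable Container object] + [Container object] + [Button Container]
  take TextBox:  [Container object] + [TextBox Clickable Container object] + [Container object] + [Container]
  take Clickable:  [Container object] + [Clickable Container object] + [Container object] + [Container]
  take Container:  [Container object] + [Container object] + [Container object] + [Container]
  take object:  [object] + [object] + [object]
MRO: Widget Label Button TextBox Clickable Container object
setup is defined in: Button, TextBox. First along the MRO is Button.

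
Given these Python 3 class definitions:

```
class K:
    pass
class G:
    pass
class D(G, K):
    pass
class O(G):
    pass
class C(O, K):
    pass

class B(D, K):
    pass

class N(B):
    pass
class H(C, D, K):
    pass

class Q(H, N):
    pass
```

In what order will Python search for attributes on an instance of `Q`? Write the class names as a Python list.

[Q, H, C, O, N, B, D, G, K, object]

L[Q] = Q + merge(L[H], L[N], [H N])
  take H:  [H C O D G K object] + [N B D G K object] + [H N]
  take C:  [C O D G K object] + [N B D G K object] + [N]
  take O:  [O D G K object] + [N B D G K object] + [N]
  take N:  [D G K object] + [N B D G K object] + [N]
  take B:  [D G K object] + [B D G K object]
  take D:  [D G K object] + [D G K object]
  take G:  [G K object] + [G K object]
  take K:  [K object] + [K object]
  take object:  [object] + [object]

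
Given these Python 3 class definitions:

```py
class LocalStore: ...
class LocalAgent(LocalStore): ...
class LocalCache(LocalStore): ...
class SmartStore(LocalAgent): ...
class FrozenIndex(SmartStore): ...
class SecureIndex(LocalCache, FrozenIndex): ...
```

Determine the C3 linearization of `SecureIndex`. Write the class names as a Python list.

[SecureIndex, LocalCache, FrozenIndex, SmartStore, LocalAgent, LocalStore, object]

L[SecureIndex] = SecureIndex + merge(L[LocalCache], L[FrozenIndex], [LocalCache FrozenIndex])
  take LocalCache:  [LocalCache LocalStore object] + [FrozenIndex SmartStore LocalAgent LocalStore object] + [LocalCache FrozenIndex]
  take FrozenIndex:  [LocalStore object] + [FrozenIndex SmartStore LocalAgent LocalStore object] + [FrozenIndex]
  take SmartStore:  [LocalStore object] + [SmartStore LocalAgent LocalStore object]
  take LocalAgent:  [LocalStore object] + [LocalAgent LocalStore object]
  take LocalStore:  [LocalStore object] + [LocalStore object]
  take object:  [object] + [object]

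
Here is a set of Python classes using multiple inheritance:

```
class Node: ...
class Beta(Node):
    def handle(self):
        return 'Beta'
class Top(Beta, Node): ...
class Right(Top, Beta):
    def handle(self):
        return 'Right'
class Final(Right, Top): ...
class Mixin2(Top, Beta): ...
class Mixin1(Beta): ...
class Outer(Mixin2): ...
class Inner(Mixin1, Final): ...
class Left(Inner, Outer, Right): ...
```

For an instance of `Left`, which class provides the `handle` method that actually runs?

L[Left] = Left + merge(L[Inner], L[Outer], L[Right], [Inner Outer Right])
  take Inner:  [Inner Mixin1 Final Right Top Beta Node object] + [Outer Mixin2 Top Beta Node object] + [Right Top Beta Node object] + [Inner Outer Right]
  take Mixin1:  [Mixin1 Final Right Top Beta Node object] + [Outer Mixin2 Top Beta Node object] + [Right Top Beta Node object] + [Outer Right]
  take Final:  [Final Right Top Beta Node object] + [Outer Mixin2 Top Beta Node object] + [Right Top Beta Node object] + [Outer Right]
  take Outer:  [Right Top Beta Node object] + [Outer Mixin2 Top Beta Node object] + [Right Top Beta Node object] + [Outer Right]
  take Right:  [Right Top Beta Node object] + [Mixin2 Top Beta Node object] + [Right Top Beta Node object] + [Right]
  take Mixin2:  [Top Beta Node object] + [Mixin2 Top Beta Node object] + [Top Beta Node object]
  take Top:  [Top Beta Node object] + [Top Beta Node object] + [Top Beta Node object]
  take Beta:  [Beta Node object] + [Beta Node object] + [Beta Node object]
  take Node:  [Node object] + [Node object] + [Node object]
  take object:  [object] + [object] + [object]
MRO: Left Inner Mixin1 Final Outer Right Mixin2 Top Beta Node object
handle is defined in: Beta, Right. First along the MRO is Right.

Right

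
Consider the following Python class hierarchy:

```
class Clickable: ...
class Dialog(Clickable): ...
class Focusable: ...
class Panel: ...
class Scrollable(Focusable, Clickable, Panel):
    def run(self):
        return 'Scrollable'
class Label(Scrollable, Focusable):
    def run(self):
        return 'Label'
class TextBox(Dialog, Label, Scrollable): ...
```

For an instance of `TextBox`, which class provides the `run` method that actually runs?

L[TextBox] = TextBox + merge(L[Dialog], L[Label], L[Scrollable], [Dialog Label Scrollable])
  take Dialog:  [Dialog Clickable object] + [Label Scrollable Focusable Clickable Panel object] + [Scrollable Focusable Clickable Panel object] + [Dialog Label Scrollable]
  take Label:  [Clickable object] + [Label Scrollable Focusable Clickable Panel object] + [Scrollable Focusable Clickable Panel object] + [Label Scrollable]
  take Scrollable:  [Clickable object] + [Scrollable Focusable Clickable Panel object] + [Scrollable Focusable Clickable Panel object] + [Scrollable]
  take Focusable:  [Clickable object] + [Focusable Clickable Panel object] + [Focusable Clickable Panel object]
  take Clickable:  [Clickable object] + [Clickable Panel object] + [Clickable Panel object]
  take Panel:  [object] + [Panel object] + [Panel object]
  take object:  [object] + [object] + [object]
MRO: TextBox Dialog Label Scrollable Focusable Clickable Panel object
run is defined in: Label, Scrollable. First along the MRO is Label.

Label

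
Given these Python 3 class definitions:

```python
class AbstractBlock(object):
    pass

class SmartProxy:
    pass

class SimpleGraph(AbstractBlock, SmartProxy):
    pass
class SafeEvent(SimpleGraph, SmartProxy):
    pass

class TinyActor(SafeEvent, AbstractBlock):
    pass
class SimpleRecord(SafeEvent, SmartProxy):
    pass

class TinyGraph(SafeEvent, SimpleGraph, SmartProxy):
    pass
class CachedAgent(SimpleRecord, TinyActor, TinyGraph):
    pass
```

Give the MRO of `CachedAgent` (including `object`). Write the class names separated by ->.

L[CachedAgent] = CachedAgent + merge(L[SimpleRecord], L[TinyActor], L[TinyGraph], [SimpleRecord TinyActor TinyGraph])
  take SimpleRecord:  [SimpleRecord SafeEvent SimpleGraph AbstractBlock SmartProxy object] + [TinyActor SafeEvent SimpleGraph AbstractBlock SmartProxy object] + [TinyGraph SafeEvent SimpleGraph AbstractBlock SmartProxy object] + [SimpleRecord TinyActor TinyGraph]
  take TinyActor:  [SafeEvent SimpleGraph AbstractBlock SmartProxy object] + [TinyActor SafeEvent SimpleGraph AbstractBlock SmartProxy object] + [TinyGraph SafeEvent SimpleGraph AbstractBlock SmartProxy object] + [TinyActor TinyGraph]
  take TinyGraph:  [SafeEvent SimpleGraph AbstractBlock SmartProxy object] + [SafeEvent SimpleGraph AbstractBlock SmartProxy object] + [TinyGraph SafeEvent SimpleGraph AbstractBlock SmartProxy object] + [TinyGraph]
  take SafeEvent:  [SafeEvent SimpleGraph AbstractBlock SmartProxy object] + [SafeEvent SimpleGraph AbstractBlock SmartProxy object] + [SafeEvent SimpleGraph AbstractBlock SmartProxy object]
  take SimpleGraph:  [SimpleGraph AbstractBlock SmartProxy object] + [SimpleGraph AbstractBlock SmartProxy object] + [SimpleGraph AbstractBlock SmartProxy object]
  take AbstractBlock:  [AbstractBlock SmartProxy object] + [AbstractBlock SmartProxy object] + [AbstractBlock SmartProxy object]
  take SmartProxy:  [SmartProxy object] + [SmartProxy object] + [SmartProxy object]
  take object:  [object] + [object] + [object]

CachedAgent -> SimpleRecord -> TinyActor -> TinyGraph -> SafeEvent -> SimpleGraph -> AbstractBlock -> SmartProxy -> object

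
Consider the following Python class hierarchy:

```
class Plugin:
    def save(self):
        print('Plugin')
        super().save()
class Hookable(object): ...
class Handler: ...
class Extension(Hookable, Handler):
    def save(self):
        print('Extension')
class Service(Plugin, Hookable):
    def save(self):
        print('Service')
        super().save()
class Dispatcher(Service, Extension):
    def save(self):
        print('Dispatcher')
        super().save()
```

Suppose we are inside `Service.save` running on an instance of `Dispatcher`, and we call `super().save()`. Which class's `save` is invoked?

Plugin

L[Dispatcher] = Dispatcher + merge(L[Service], L[Extension], [Service Extension])
  take Service:  [Service Plugin Hookable object] + [Extension Hookable Handler object] + [Service Extension]
  take Plugin:  [Plugin Hookable object] + [Extension Hookable Handler object] + [Extension]
  take Extension:  [Hookable object] + [Extension Hookable Handler object] + [Extension]
  take Hookable:  [Hookable object] + [Hookable Handler object]
  take Handler:  [object] + [Handler object]
  take object:  [object] + [object]
MRO: Dispatcher Service Plugin Extension Hookable Handler object
super() in Service.save on a Dispatcher instance goes to the class after Service in Dispatcher's MRO: Plugin.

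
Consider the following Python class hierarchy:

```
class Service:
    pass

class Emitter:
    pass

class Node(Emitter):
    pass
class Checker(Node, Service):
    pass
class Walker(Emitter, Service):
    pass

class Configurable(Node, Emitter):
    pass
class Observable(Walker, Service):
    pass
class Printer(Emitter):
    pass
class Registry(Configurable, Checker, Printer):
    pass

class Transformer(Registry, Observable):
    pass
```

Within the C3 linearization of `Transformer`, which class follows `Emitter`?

Service

L[Transformer] = Transformer + merge(L[Registry], L[Observable], [Registry Observable])
  take Registry:  [Registry Configurable Checker Node Printer Emitter Service object] + [Observable Walker Emitter Service object] + [Registry Observable]
  take Configurable:  [Configurable Checker Node Printer Emitter Service object] + [Observable Walker Emitter Service object] + [Observable]
  take Checker:  [Checker Node Printer Emitter Service object] + [Observable Walker Emitter Service object] + [Observable]
  take Node:  [Node Printer Emitter Service object] + [Observable Walker Emitter Service object] + [Observable]
  take Printer:  [Printer Emitter Service object] + [Observable Walker Emitter Service object] + [Observable]
  take Observable:  [Emitter Service object] + [Observable Walker Emitter Service object] + [Observable]
  take Walker:  [Emitter Service object] + [Walker Emitter Service object]
  take Emitter:  [Emitter Service object] + [Emitter Service object]
  take Service:  [Service object] + [Service object]
  take object:  [object] + [object]
MRO: Transformer Registry Configurable Checker Node Printer Observable Walker Emitter Service object
Emitter is at position 8; next is Service.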